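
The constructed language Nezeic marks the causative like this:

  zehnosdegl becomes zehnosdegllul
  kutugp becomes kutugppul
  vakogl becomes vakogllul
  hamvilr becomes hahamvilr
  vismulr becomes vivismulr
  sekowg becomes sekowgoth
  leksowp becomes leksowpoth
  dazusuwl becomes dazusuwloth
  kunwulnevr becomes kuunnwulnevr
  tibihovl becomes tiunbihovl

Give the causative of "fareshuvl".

faunreshuvl

kutugp and leksowp both end in -p yet inflect differently (kutugppul, leksowpoth), so the final letter is not what conditions the rule; the second-to-last letter is.
"fareshuvl" has second-to-last letter 'v'. The stems whose second-to-last letter is 'v' (kunwulnevr → kuunnwulnevr, tibihovl → tiunbihovl) insert -un- after the first vowel.
The other patterns: stems whose second-to-last letter is 'g' double the final consonant and add -ul; stems whose second-to-last letter is 'l' repeat the first consonant+vowel as a prefix; stems whose second-to-last letter is 'w' add -oth.
So fareshuvl → faunreshuvl.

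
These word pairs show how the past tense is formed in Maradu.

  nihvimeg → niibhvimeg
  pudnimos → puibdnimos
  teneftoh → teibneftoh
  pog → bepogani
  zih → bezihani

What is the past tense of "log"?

"log" has 1 vowel. The stems with 1 vowel (pog → bepogani, zih → bezihani) add be- … -ani around the stem.
So log → belogani.

belogani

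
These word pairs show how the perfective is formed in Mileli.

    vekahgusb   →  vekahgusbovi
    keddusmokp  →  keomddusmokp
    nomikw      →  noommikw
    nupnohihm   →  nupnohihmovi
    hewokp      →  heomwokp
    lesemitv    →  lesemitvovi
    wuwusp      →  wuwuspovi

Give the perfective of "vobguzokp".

"vobguzokp" has second-to-last letter 'k'. The stems whose second-to-last letter is 'k' (nomikw → noommikw, hewokp → heomwokp, keddusmokp → keomddusmokp) insert -om- after the first vowel.
So vobguzokp → voombguzokp.

voombguzokp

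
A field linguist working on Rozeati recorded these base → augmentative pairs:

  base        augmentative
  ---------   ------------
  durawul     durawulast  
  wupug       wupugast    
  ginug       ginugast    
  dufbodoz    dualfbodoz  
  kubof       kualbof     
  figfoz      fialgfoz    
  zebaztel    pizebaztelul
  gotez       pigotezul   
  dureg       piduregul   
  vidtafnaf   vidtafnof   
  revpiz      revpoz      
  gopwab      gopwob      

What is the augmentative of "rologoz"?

durawul and zebaztel both end in -l yet inflect differently (durawulast, pizebaztelul), so the final letter is not what conditions the rule; the last vowel is.
"rologoz" has last vowel 'o'. The stems whose last vowel is 'o' (dufbodoz → dualfbodoz, kubof → kualbof, figfoz → fialgfoz) insert -al- after the first vowel.
The other patterns: stems whose last vowel is 'u' add -ast; stems whose last vowel is 'e' add pi- … -ul around the stem; stems whose last vowel is 'a' or 'i' change the last vowel to 'o'.
So rologoz → roallogoz.

roallogoz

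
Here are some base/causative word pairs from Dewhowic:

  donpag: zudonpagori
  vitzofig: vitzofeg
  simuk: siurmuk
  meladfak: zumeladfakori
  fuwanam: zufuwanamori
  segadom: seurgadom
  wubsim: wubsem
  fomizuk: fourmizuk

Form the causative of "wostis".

fuwanam and wubsim both end in -m yet inflect differently (zufuwanamori, wubsem), so the final letter is not what conditions the rule; the last vowel is.
"wostis" has last vowel 'i'. The stems whose last vowel is 'i' (wubsim → wubsem, vitzofig → vitzofeg) change the last vowel to 'e'.
So wostis → wostes.

wostes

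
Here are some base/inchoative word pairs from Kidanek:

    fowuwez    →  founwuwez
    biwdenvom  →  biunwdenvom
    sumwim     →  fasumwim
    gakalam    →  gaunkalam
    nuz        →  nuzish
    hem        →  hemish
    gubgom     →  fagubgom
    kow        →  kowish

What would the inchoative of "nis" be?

nisish

"nis" has 1 vowel. The stems with 1 vowel (nuz → nuzish, kow → kowish, hem → hemish) add -ish.
So nis → nisish.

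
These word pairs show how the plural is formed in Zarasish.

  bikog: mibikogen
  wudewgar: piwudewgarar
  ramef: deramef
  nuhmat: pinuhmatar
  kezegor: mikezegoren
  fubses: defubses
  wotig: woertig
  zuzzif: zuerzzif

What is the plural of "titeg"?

detiteg

wudewgar and kezegor both end in -r yet inflect differently (piwudewgarar, mikezegoren), so the final letter is not what conditions the rule; the last vowel is.
"titeg" has last vowel 'e'. The stems whose last vowel is 'e' (ramef → deramef, fubses → defubses) add the prefix de-.
So titeg → detiteg.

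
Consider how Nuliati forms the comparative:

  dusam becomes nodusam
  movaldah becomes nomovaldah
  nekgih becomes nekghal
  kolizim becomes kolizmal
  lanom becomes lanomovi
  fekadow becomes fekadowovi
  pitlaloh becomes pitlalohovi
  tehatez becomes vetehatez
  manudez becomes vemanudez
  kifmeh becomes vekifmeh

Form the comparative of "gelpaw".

nogelpaw

movaldah and nekgih both end in -h yet inflect differently (nomovaldah, nekghal), so the final letter is not what conditions the rule; the last vowel is.
"gelpaw" has last vowel 'a'. The stems whose last vowel is 'a' (dusam → nodusam, movaldah → nomovaldah) add the prefix no-.
So gelpaw → nogelpaw.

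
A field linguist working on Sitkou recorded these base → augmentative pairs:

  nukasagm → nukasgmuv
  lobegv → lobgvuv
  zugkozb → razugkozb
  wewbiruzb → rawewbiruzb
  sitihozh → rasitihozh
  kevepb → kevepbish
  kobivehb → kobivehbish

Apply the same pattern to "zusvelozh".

zugkozb and kevepb both end in -b yet inflect differently (razugkozb, kevepbish), so the final letter is not what conditions the rule; the second-to-last letter is.
"zusvelozh" has second-to-last letter 'z'. The stems whose second-to-last letter is 'z' (zugkozb → razugkozb, wewbiruzb → rawewbiruzb, sitihozh → rasitihozh) add the prefix ra-.
So zusvelozh → razusvelozh.

razusvelozh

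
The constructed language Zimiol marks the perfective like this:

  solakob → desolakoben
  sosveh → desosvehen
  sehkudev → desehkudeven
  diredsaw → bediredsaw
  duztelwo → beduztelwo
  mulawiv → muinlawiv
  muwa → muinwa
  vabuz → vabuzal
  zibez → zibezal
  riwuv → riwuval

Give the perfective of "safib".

desafiben

sehkudev and mulawiv both end in -v yet inflect differently (desehkudeven, muinlawiv), so the final letter is not what conditions the rule; the first letter is.
"safib" begins with s-. The stems beginning with s- (solakob → desolakoben, sosveh → desosvehen, sehkudev → desehkudeven) add de- … -en around the stem.
The other patterns: stems beginning with d- add the prefix be-; stems beginning with m- insert -in- after the first vowel; stems beginning with r-, v- or z- add -al.
So safib → desafiben.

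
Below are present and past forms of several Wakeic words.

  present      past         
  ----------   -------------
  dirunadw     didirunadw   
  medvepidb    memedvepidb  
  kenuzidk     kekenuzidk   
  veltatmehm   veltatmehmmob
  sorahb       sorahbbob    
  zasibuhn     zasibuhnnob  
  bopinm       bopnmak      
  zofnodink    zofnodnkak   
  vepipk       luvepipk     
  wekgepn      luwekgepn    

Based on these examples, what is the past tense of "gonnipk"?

lugonnipk

medvepidb and sorahb both end in -b yet inflect differently (memedvepidb, sorahbbob), so the final letter is not what conditions the rule; the second-to-last letter is.
"gonnipk" has second-to-last letter 'p'. The stems whose second-to-last letter is 'p' (vepipk → luvepipk, wekgepn → luwekgepn) add the prefix lu-.
The other patterns: stems whose second-to-last letter is 'd' repeat the first consonant+vowel as a prefix; stems whose second-to-last letter is 'h' double the final consonant and add -ob; stems whose second-to-last letter is 'n' delete the last vowel and add -ak.
So gonnipk → lugonnipk.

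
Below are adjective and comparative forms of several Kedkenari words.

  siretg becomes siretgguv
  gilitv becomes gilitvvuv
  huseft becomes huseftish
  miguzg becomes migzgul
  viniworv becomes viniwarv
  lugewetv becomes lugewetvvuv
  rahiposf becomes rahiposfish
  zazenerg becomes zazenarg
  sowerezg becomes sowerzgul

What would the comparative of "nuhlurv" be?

"nuhlurv" has second-to-last letter 'r'. The stems whose second-to-last letter is 'r' (viniworv → viniwarv, zazenerg → zazenarg) change the last vowel to 'a'.
The other patterns: stems whose second-to-last letter is 't' double the final consonant and add -uv; stems whose second-to-last letter is 'f' or 's' add -ish; stems whose second-to-last letter is 'z' delete the last vowel and add -ul.
So nuhlurv → nuhlarv.

nuhlarv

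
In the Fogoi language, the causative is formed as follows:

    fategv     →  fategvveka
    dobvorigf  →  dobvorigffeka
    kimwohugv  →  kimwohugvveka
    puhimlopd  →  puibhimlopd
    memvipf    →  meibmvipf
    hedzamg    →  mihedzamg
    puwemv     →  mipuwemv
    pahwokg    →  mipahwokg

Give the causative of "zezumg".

mizezumg

"zezumg" has second-to-last letter 'm'. The stems whose second-to-last letter is 'm' (hedzamg → mihedzamg, puwemv → mipuwemv) add the prefix mi-.
So zezumg → mizezumg.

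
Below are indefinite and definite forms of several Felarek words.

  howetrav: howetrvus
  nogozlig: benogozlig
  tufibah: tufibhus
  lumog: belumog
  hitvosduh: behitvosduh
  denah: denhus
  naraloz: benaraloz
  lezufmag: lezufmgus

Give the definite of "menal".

"menal" has last vowel 'a'. The stems whose last vowel is 'a' (howetrav → howetrvus, denah → denhus, lezufmag → lezufmgus) delete the last vowel and add -us.
The other pattern: stems whose last vowel is 'i', 'o' or 'u' add the prefix be-.
So menal → menlus.

menlus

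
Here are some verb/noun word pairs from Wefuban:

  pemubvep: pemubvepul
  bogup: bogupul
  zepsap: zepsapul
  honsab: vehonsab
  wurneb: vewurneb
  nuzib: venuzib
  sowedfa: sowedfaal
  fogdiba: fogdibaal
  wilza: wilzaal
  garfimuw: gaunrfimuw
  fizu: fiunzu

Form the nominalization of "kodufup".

kodufupul

zepsap and honsab both have last vowel 'a' yet inflect differently (zepsapul, vehonsab), so the last vowel is not what conditions the rule; the final letter is.
"kodufup" ends in -p. The stems ending in -p (pemubvep → pemubvepul, bogup → bogupul, zepsap → zepsapul) add -ul.
The other patterns: stems ending in -b add the prefix ve-; stems ending in -a add -al; stems ending in -u or -w insert -un- after the first vowel.
So kodufup → kodufupul.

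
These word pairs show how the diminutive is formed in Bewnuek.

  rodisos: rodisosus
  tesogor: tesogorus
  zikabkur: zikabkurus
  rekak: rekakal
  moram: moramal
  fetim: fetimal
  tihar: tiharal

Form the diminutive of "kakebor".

"kakebor" has 3 vowels. The stems with 3 vowels (rodisos → rodisosus, tesogor → tesogorus, zikabkur → zikabkurus) add -us.
The other pattern: stems with 2 vowels add -al.
So kakebor → kakeborus.

kakeborus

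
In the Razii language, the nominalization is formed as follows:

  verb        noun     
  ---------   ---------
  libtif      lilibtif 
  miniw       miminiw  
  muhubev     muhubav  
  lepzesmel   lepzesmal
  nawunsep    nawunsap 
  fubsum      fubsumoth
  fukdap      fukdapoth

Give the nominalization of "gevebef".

gevebaf

nawunsep and fukdap both end in -p yet inflect differently (nawunsap, fukdapoth), so the final letter is not what conditions the rule; the last vowel is.
"gevebef" has last vowel 'e'. The stems whose last vowel is 'e' (muhubev → muhubav, lepzesmel → lepzesmal, nawunsep → nawunsap) change the last vowel to 'a'.
The other patterns: stems whose last vowel is 'i' repeat the first consonant+vowel as a prefix; stems whose last vowel is 'a' or 'u' add -oth.
So gevebef → gevebaf.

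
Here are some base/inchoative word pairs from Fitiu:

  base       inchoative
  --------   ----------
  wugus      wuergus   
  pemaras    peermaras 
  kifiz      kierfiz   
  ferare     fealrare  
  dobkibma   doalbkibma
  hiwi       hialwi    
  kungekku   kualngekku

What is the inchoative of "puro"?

"puro" ends in a vowel. The stems ending in a vowel (ferare → fealrare, dobkibma → doalbkibma, hiwi → hialwi) insert -al- after the first vowel.
The other pattern: stems ending in a consonant insert -er- after the first vowel.
So puro → pualro.

pualro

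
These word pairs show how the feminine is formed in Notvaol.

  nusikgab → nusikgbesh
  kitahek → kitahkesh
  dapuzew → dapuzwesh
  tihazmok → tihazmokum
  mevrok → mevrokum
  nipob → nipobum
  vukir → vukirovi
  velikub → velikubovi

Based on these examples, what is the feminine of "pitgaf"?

kitahek and tihazmok both end in -k yet inflect differently (kitahkesh, tihazmokum), so the final letter is not what conditions the rule; the last vowel is.
"pitgaf" has last vowel 'a'. The one such stem in the data (nusikgab → nusikgbesh) deletes the last vowel and adds -esh (as do kitahek, dapuzew), so the same rule applies.
The other patterns: stems whose last vowel is 'o' add -um; stems whose last vowel is 'i' or 'u' add -ovi.
So pitgaf → pitgfesh.

pitgfesh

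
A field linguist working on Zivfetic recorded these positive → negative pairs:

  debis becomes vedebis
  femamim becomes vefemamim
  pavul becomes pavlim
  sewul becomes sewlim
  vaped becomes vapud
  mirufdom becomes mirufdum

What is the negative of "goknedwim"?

femamim and mirufdom both end in -m yet inflect differently (vefemamim, mirufdum), so the final letter is not what conditions the rule; the last vowel is.
"goknedwim" has last vowel 'i'. The stems whose last vowel is 'i' (debis → vedebis, femamim → vefemamim) add the prefix ve-.
So goknedwim → vegoknedwim.

vegoknedwim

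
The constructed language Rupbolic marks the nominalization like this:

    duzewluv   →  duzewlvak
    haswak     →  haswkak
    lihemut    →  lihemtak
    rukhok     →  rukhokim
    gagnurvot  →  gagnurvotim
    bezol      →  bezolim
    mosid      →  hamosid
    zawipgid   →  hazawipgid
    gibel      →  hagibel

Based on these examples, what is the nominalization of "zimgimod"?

"zimgimod" has last vowel 'o'. The stems whose last vowel is 'o' (rukhok → rukhokim, gagnurvot → gagnurvotim, bezol → bezolim) add -im.
The other patterns: stems whose last vowel is 'a' or 'u' delete the last vowel and add -ak; stems whose last vowel is 'e' or 'i' add the prefix ha-.
So zimgimod → zimgimodim.

zimgimodim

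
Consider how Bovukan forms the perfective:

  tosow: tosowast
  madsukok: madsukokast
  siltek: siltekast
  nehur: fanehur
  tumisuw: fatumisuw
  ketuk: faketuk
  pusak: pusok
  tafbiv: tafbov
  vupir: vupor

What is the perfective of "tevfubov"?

tevfubovast

"tevfubov" has last vowel 'o'. The stems whose last vowel is 'o' (tosow → tosowast, madsukok → madsukokast) add -ast.
The other patterns: stems whose last vowel is 'u' add the prefix fa-; stems whose last vowel is 'a' or 'i' change the last vowel to 'o'.
So tevfubov → tevfubovast.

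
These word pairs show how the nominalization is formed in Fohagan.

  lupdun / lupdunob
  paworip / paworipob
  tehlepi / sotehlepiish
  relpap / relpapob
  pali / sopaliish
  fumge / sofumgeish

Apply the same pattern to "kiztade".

"kiztade" ends in a vowel. The stems ending in a vowel (pali → sopaliish, fumge → sofumgeish, tehlepi → sotehlepiish) add so- … -ish around the stem.
So kiztade → sokiztadeish.

sokiztadeish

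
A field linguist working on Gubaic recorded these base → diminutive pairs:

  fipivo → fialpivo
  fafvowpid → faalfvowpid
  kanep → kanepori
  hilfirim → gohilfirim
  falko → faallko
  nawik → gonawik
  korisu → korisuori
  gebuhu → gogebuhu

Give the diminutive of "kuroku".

korisu and gebuhu both end in -u yet inflect differently (korisuori, gogebuhu), so the final letter is not what conditions the rule; the first letter is.
"kuroku" begins with k-. The stems beginning with k- (korisu → korisuori, kanep → kanepori) add -ori.
So kuroku → kurokuori.

kurokuori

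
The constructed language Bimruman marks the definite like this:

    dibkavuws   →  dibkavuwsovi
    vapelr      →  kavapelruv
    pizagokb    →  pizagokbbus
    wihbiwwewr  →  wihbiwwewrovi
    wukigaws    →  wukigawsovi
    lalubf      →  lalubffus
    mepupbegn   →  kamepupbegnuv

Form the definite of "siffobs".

vapelr and wihbiwwewr both end in -r yet inflect differently (kavapelruv, wihbiwwewrovi), so the final letter is not what conditions the rule; the second-to-last letter is.
"siffobs" has second-to-last letter 'b'. The one such stem in the data (lalubf → lalubffus) doubles the final consonant and adds -us (as does pizagokb), so the same rule applies.
The other patterns: stems whose second-to-last letter is 'g' or 'l' add ka- … -uv around the stem; stems whose second-to-last letter is 'w' add -ovi.
So siffobs → siffobssus.

siffobssus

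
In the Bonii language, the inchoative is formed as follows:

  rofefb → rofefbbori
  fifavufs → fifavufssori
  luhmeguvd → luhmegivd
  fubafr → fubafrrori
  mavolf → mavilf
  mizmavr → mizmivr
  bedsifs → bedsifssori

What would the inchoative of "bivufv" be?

bivufvvori

fubafr and mizmavr both end in -r yet inflect differently (fubafrrori, mizmivr), so the final letter is not what conditions the rule; the second-to-last letter is.
"bivufv" has second-to-last letter 'f'. The stems whose second-to-last letter is 'f' (fubafr → fubafrrori, rofefb → rofefbbori, fifavufs → fifavufssori) double the final consonant and add -ori.
So bivufv → bivufvvori.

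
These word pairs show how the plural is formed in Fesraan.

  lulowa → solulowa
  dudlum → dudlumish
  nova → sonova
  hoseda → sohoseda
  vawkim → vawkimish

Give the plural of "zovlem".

zovlemish

"zovlem" ends in -m. The stems ending in -m (vawkim → vawkimish, dudlum → dudlumish) add -ish.
The other pattern: stems ending in -a add the prefix so-.
So zovlem → zovlemish.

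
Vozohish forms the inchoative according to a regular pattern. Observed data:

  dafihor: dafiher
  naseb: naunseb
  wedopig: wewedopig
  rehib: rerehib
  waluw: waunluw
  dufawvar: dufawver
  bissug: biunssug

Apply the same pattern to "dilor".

diler

naseb and rehib both end in -b yet inflect differently (naunseb, rerehib), so the final letter is not what conditions the rule; the last vowel is.
"dilor" has last vowel 'o'. The one such stem in the data (dafihor → dafiher) changes the last vowel to 'e' (as does dufawvar), so the same rule applies.
The other patterns: stems whose last vowel is 'e' or 'u' insert -un- after the first vowel; stems whose last vowel is 'i' repeat the first consonant+vowel as a prefix.
So dilor → diler.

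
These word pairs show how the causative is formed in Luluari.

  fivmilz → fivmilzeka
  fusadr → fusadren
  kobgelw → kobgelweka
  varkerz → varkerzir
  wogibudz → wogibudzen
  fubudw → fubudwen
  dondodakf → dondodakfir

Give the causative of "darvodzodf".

darvodzodfen

"darvodzodf" has second-to-last letter 'd'. The stems whose second-to-last letter is 'd' (wogibudz → wogibudzen, fubudw → fubudwen, fusadr → fusadren) add -en.
The other patterns: stems whose second-to-last letter is 'l' add -eka; stems whose second-to-last letter is 'k' or 'r' add -ir.
So darvodzodf → darvodzodfen.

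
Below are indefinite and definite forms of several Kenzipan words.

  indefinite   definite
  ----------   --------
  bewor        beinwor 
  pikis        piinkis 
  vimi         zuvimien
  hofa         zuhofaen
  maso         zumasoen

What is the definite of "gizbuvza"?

pikis and vimi both have last vowel 'i' yet inflect differently (piinkis, zuvimien), so the last vowel is not what conditions the rule; whether the stem ends in a vowel or a consonant is.
"gizbuvza" ends in a vowel. The stems ending in a vowel (vimi → zuvimien, hofa → zuhofaen, maso → zumasoen) add zu- … -en around the stem.
The other pattern: stems ending in a consonant insert -in- after the first vowel.
So gizbuvza → zugizbuvzaen.

zugizbuvzaen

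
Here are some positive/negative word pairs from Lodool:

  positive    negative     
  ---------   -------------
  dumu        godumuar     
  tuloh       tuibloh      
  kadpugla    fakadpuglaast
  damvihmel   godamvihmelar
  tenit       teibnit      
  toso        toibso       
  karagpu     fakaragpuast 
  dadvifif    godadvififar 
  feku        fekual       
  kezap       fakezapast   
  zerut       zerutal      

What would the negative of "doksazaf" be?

godoksazafar

karagpu and dumu both end in -u yet inflect differently (fakaragpuast, godumuar), so the final letter is not what conditions the rule; the first letter is.
"doksazaf" begins with d-. The stems beginning with d- (dadvifif → godadvififar, dumu → godumuar, damvihmel → godamvihmelar) add go- … -ar around the stem.
The other patterns: stems beginning with t- insert -ib- after the first vowel; stems beginning with k- add fa- … -ast around the stem; stems beginning with f- or z- add -al.
So doksazaf → godoksazafar.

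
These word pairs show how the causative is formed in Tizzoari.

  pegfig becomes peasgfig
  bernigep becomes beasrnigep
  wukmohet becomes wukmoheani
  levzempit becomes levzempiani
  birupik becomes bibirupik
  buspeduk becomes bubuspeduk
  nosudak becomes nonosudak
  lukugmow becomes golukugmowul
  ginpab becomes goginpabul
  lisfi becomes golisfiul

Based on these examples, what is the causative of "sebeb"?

bernigep and wukmohet both have last vowel 'e' yet inflect differently (beasrnigep, wukmoheani), so the last vowel is not what conditions the rule; the final letter is.
"sebeb" ends in -b. The one such stem in the data (ginpab → goginpabul) adds go- … -ul around the stem, so the same rule applies.
The other patterns: stems ending in -g or -p insert -as- after the first vowel; stems ending in -t drop the final letter and add -ani; stems ending in -k repeat the first consonant+vowel as a prefix.
So sebeb → gosebebul.

gosebebul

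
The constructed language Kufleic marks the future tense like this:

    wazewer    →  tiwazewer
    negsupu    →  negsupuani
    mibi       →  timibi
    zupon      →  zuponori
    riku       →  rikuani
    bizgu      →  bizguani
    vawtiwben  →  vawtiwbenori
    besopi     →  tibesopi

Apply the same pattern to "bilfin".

vawtiwben and wazewer both have last vowel 'e' yet inflect differently (vawtiwbenori, tiwazewer), so the last vowel is not what conditions the rule; the final letter is.
"bilfin" ends in -n. The stems ending in -n (zupon → zuponori, vawtiwben → vawtiwbenori) add -ori.
The other patterns: stems ending in -u add -ani; stems ending in -i or -r add the prefix ti-.
So bilfin → bilfinori.

bilfinori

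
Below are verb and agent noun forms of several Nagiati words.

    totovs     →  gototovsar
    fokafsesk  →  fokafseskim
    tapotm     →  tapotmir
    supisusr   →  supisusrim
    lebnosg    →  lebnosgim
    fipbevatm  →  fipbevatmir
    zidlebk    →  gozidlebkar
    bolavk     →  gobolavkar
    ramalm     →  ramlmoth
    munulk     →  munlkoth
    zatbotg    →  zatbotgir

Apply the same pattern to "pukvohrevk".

gopukvohrevkar

lebnosg and zatbotg both end in -g yet inflect differently (lebnosgim, zatbotgir), so the final letter is not what conditions the rule; the second-to-last letter is.
"pukvohrevk" has second-to-last letter 'v'. The stems whose second-to-last letter is 'v' (bolavk → gobolavkar, totovs → gototovsar) add go- … -ar around the stem.
So pukvohrevk → gopukvohrevkar.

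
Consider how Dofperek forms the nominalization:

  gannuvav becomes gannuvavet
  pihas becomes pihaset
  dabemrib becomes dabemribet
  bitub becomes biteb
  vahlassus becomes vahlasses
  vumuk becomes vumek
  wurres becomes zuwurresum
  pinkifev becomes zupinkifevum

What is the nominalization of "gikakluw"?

gikaklew

"gikakluw" has last vowel 'u'. The stems whose last vowel is 'u' (bitub → biteb, vahlassus → vahlasses, vumuk → vumek) change the last vowel to 'e'.
So gikakluw → gikaklew.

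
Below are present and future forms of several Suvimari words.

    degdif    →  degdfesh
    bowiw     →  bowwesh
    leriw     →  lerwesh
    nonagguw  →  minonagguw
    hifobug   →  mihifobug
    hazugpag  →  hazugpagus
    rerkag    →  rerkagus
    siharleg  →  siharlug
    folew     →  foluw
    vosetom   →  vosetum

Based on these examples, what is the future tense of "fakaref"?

"fakaref" has last vowel 'e'. The stems whose last vowel is 'e' (siharleg → siharlug, folew → foluw) change the last vowel to 'u'.
So fakaref → fakaruf.

fakaruf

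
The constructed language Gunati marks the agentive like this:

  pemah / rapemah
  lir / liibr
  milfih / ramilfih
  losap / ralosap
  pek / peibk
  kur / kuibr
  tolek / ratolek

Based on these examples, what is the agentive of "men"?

tolek and pek both end in -k yet inflect differently (ratolek, peibk), so the final letter is not what conditions the rule; the number of vowels is.
"men" has 1 vowel. The stems with 1 vowel (lir → liibr, kur → kuibr, pek → peibk) insert -ib- after the first vowel.
The other pattern: stems with 2 vowels add the prefix ra-.
So men → meibn.

meibn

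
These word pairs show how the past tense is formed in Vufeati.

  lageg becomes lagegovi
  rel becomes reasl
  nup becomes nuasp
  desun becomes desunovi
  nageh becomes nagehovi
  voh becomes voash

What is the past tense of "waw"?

waasw

"waw" has 1 vowel. The stems with 1 vowel (rel → reasl, nup → nuasp, voh → voash) insert -as- after the first vowel.
The other pattern: stems with 2 vowels add -ovi.
So waw → waasw.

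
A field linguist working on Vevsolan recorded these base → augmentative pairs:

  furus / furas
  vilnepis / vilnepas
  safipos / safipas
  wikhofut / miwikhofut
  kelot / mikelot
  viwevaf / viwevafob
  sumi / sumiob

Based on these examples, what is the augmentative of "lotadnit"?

furus and wikhofut both have last vowel 'u' yet inflect differently (furas, miwikhofut), so the last vowel is not what conditions the rule; the final letter is.
"lotadnit" ends in -t. The stems ending in -t (wikhofut → miwikhofut, kelot → mikelot) add the prefix mi-.
So lotadnit → milotadnit.

milotadnit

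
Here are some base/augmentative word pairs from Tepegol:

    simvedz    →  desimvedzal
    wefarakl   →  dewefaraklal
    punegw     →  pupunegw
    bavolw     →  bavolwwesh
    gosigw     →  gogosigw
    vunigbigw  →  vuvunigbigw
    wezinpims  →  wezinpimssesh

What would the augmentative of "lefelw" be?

gosigw and bavolw both end in -w yet inflect differently (gogosigw, bavolwwesh), so the final letter is not what conditions the rule; the second-to-last letter is.
"lefelw" has second-to-last letter 'l'. The one such stem in the data (bavolw → bavolwwesh) doubles the final consonant and adds -esh (as does wezinpims), so the same rule applies.
The other patterns: stems whose second-to-last letter is 'g' repeat the first consonant+vowel as a prefix; stems whose second-to-last letter is 'd' or 'k' add de- … -al around the stem.
So lefelw → lefelwwesh.

lefelwwesh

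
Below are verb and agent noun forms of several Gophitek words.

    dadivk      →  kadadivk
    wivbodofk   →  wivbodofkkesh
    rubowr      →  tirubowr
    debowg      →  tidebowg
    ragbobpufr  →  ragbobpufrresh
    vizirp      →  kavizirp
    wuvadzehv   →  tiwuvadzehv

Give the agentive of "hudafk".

hudafkkesh

"hudafk" has second-to-last letter 'f'. The stems whose second-to-last letter is 'f' (wivbodofk → wivbodofkkesh, ragbobpufr → ragbobpufrresh) double the final consonant and add -esh.
So hudafk → hudafkkesh.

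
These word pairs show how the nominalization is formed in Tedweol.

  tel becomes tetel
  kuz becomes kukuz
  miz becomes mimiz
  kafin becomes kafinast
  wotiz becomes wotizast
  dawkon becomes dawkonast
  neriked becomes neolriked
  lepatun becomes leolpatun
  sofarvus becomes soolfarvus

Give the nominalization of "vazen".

vazenast

kuz and wotiz both end in -z yet inflect differently (kukuz, wotizast), so the final letter is not what conditions the rule; the number of vowels is.
"vazen" has 2 vowels. The stems with 2 vowels (kafin → kafinast, wotiz → wotizast, dawkon → dawkonast) add -ast.
So vazen → vazenast.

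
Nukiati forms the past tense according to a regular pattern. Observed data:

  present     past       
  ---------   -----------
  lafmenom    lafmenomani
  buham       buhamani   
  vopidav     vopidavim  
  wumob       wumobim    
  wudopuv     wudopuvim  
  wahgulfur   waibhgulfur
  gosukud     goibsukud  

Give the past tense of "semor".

buham and vopidav both have last vowel 'a' yet inflect differently (buhamani, vopidavim), so the last vowel is not what conditions the rule; the final letter is.
"semor" ends in -r. The one such stem in the data (wahgulfur → waibhgulfur) inserts -ib- after the first vowel (as does gosukud), so the same rule applies.
The other patterns: stems ending in -m add -ani; stems ending in -b or -v add -im.
So semor → seibmor.

seibmor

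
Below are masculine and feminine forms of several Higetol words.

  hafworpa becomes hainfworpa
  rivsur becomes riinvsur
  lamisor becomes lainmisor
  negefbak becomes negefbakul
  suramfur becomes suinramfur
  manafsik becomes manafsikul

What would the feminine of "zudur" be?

zuindur

"zudur" ends in -r. The stems ending in -r (suramfur → suinramfur, rivsur → riinvsur, lamisor → lainmisor) insert -in- after the first vowel.
So zudur → zuindur.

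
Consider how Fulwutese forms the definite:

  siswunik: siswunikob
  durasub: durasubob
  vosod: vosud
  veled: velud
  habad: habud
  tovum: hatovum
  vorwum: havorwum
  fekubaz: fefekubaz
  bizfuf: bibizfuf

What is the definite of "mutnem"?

hamutnem

durasub and tovum both have last vowel 'u' yet inflect differently (durasubob, hatovum), so the last vowel is not what conditions the rule; the final letter is.
"mutnem" ends in -m. The stems ending in -m (tovum → hatovum, vorwum → havorwum) add the prefix ha-.
So mutnem → hamutnem.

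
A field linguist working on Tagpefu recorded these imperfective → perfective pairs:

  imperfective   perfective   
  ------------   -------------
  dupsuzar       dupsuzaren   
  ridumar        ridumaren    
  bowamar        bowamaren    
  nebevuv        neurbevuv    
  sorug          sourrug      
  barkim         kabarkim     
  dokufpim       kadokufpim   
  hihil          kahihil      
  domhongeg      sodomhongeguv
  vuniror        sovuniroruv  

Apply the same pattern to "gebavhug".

geurbavhug

sorug and domhongeg both end in -g yet inflect differently (sourrug, sodomhongeguv), so the final letter is not what conditions the rule; the last vowel is.
"gebavhug" has last vowel 'u'. The stems whose last vowel is 'u' (nebevuv → neurbevuv, sorug → sourrug) insert -ur- after the first vowel.
The other patterns: stems whose last vowel is 'a' add -en; stems whose last vowel is 'i' add the prefix ka-; stems whose last vowel is 'e' or 'o' add so- … -uv around the stem.
So gebavhug → geurbavhug.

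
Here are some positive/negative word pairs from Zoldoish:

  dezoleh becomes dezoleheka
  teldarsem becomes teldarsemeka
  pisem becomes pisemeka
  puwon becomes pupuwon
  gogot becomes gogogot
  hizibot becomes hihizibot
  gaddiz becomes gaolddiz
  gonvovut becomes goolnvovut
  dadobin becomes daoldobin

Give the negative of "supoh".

susupoh

"supoh" has last vowel 'o'. The stems whose last vowel is 'o' (puwon → pupuwon, gogot → gogogot, hizibot → hihizibot) repeat the first consonant+vowel as a prefix.
So supoh → susupoh.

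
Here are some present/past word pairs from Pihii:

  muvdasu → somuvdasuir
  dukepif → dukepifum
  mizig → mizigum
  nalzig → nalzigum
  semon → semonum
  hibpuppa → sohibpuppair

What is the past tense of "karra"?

"karra" ends in a vowel. The stems ending in a vowel (hibpuppa → sohibpuppair, muvdasu → somuvdasuir) add so- … -ir around the stem.
The other pattern: stems ending in a consonant add -um.
So karra → sokarrair.

sokarrair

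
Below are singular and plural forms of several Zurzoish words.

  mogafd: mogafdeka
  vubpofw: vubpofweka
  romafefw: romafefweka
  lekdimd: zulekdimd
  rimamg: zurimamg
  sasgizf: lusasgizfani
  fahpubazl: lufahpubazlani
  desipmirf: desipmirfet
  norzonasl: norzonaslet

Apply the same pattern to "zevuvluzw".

luzevuvluzwani

mogafd and lekdimd both end in -d yet inflect differently (mogafdeka, zulekdimd), so the final letter is not what conditions the rule; the second-to-last letter is.
"zevuvluzw" has second-to-last letter 'z'. The stems whose second-to-last letter is 'z' (sasgizf → lusasgizfani, fahpubazl → lufahpubazlani) add lu- … -ani around the stem.
So zevuvluzw → luzevuvluzwani.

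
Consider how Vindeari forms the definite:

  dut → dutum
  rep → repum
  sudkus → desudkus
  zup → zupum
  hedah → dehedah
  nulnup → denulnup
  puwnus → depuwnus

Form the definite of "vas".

zup and nulnup both end in -p yet inflect differently (zupum, denulnup), so the final letter is not what conditions the rule; the number of vowels is.
"vas" has 1 vowel. The stems with 1 vowel (dut → dutum, zup → zupum, rep → repum) add -um.
So vas → vasum.

vasum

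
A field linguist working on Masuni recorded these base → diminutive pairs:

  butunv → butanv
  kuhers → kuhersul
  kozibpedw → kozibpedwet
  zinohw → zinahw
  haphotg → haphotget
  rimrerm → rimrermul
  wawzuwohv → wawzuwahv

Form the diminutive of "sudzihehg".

sudzihahg

"sudzihehg" has second-to-last letter 'h'. The stems whose second-to-last letter is 'h' (zinohw → zinahw, wawzuwohv → wawzuwahv) change the last vowel to 'a'.
So sudzihehg → sudzihahg.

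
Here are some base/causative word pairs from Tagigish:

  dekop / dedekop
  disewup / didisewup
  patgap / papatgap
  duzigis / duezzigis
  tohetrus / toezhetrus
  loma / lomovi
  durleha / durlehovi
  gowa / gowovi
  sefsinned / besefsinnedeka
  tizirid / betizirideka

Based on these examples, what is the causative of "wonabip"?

wowonabip

"wonabip" ends in -p. The stems ending in -p (dekop → dedekop, disewup → didisewup, patgap → papatgap) repeat the first consonant+vowel as a prefix.
So wonabip → wowonabip.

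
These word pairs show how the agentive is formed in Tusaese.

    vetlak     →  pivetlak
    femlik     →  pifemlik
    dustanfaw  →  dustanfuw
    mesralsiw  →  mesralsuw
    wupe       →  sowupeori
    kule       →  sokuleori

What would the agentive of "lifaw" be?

vetlak and dustanfaw both have last vowel 'a' yet inflect differently (pivetlak, dustanfuw), so the last vowel is not what conditions the rule; the final letter is.
"lifaw" ends in -w. The stems ending in -w (dustanfaw → dustanfuw, mesralsiw → mesralsuw) change the last vowel to 'u'.
The other patterns: stems ending in -k add the prefix pi-; stems ending in -e add so- … -ori around the stem.
So lifaw → lifuw.

lifuw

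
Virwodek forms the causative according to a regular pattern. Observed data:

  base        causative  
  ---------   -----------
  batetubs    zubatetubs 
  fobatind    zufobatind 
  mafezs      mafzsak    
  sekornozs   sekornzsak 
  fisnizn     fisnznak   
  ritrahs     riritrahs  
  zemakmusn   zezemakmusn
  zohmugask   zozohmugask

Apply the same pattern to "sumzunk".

zusumzunk

batetubs and mafezs both end in -s yet inflect differently (zubatetubs, mafzsak), so the final letter is not what conditions the rule; the second-to-last letter is.
"sumzunk" has second-to-last letter 'n'. The one such stem in the data (fobatind → zufobatind) adds the prefix zu-, so the same rule applies.
The other patterns: stems whose second-to-last letter is 'z' delete the last vowel and add -ak; stems whose second-to-last letter is 'h' or 's' repeat the first consonant+vowel as a prefix.
So sumzunk → zusumzunk.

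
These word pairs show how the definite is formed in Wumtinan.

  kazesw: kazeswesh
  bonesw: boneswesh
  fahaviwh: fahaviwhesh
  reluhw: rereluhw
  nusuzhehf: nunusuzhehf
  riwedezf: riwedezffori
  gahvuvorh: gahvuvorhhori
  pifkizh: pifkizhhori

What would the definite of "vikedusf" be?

kazesw and reluhw both end in -w yet inflect differently (kazeswesh, rereluhw), so the final letter is not what conditions the rule; the second-to-last letter is.
"vikedusf" has second-to-last letter 's'. The stems whose second-to-last letter is 's' (kazesw → kazeswesh, bonesw → boneswesh) add -esh.
So vikedusf → vikedusfesh.

vikedusfesh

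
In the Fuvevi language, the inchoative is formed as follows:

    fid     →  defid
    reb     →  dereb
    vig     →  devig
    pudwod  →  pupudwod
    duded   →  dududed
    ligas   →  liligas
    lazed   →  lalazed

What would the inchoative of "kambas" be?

kakambas

"kambas" has 2 vowels. The stems with 2 vowels (pudwod → pupudwod, duded → dududed, ligas → liligas) repeat the first consonant+vowel as a prefix.
So kambas → kakambas.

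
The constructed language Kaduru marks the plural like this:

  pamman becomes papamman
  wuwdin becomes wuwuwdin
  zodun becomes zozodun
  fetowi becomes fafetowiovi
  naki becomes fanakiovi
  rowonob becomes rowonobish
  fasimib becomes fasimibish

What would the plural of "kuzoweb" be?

kuzowebish

wuwdin and fetowi both have last vowel 'i' yet inflect differently (wuwuwdin, fafetowiovi), so the last vowel is not what conditions the rule; the final letter is.
"kuzoweb" ends in -b. The stems ending in -b (rowonob → rowonobish, fasimib → fasimibish) add -ish.
So kuzoweb → kuzowebish.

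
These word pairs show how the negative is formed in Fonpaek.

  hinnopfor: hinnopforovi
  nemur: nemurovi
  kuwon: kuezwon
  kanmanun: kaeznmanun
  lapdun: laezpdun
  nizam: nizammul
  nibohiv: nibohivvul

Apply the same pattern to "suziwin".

suezziwin

hinnopfor and kuwon both have last vowel 'o' yet inflect differently (hinnopforovi, kuezwon), so the last vowel is not what conditions the rule; the final letter is.
"suziwin" ends in -n. The stems ending in -n (kuwon → kuezwon, kanmanun → kaeznmanun, lapdun → laezpdun) insert -ez- after the first vowel.
So suziwin → suezziwin.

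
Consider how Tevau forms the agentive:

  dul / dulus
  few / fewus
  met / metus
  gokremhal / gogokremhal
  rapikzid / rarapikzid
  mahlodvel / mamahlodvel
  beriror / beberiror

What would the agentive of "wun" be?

wunus

dul and gokremhal both end in -l yet inflect differently (dulus, gogokremhal), so the final letter is not what conditions the rule; the number of vowels is.
"wun" has 1 vowel. The stems with 1 vowel (dul → dulus, few → fewus, met → metus) add -us.
So wun → wunus.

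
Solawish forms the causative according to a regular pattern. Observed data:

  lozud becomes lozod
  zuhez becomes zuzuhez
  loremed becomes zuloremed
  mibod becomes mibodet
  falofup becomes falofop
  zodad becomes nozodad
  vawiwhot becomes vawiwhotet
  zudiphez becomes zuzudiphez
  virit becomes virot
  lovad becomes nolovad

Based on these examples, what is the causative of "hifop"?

loremed and zodad both end in -d yet inflect differently (zuloremed, nozodad), so the final letter is not what conditions the rule; the last vowel is.
"hifop" has last vowel 'o'. The stems whose last vowel is 'o' (mibod → mibodet, vawiwhot → vawiwhotet) add -et.
So hifop → hifopet.

hifopet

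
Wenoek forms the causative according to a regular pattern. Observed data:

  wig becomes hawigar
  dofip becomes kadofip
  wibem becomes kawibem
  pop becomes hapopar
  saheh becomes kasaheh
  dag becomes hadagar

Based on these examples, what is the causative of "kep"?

pop and dofip both end in -p yet inflect differently (hapopar, kadofip), so the final letter is not what conditions the rule; the number of vowels is.
"kep" has 1 vowel. The stems with 1 vowel (wig → hawigar, pop → hapopar, dag → hadagar) add ha- … -ar around the stem.
So kep → hakepar.

hakepar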